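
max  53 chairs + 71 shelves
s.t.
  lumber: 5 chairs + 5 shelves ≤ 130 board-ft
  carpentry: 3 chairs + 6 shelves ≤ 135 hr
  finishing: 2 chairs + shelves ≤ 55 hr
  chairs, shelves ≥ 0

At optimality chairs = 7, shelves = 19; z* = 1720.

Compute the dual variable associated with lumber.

At the optimum: lumber uses 130 of 130 (binding); carpentry uses 135 of 135 (binding); finishing uses 33 of 55 (slack = 22).
By complementary slackness, y = 0 for the non-binding constraint.
From A_Bᵀ y = c: 5·y_lumber + 3·y_carpentry = 53; 5·y_lumber + 6·y_carpentry = 71.
This yields shadow prices y_lumber = 7, y_carpentry = 6.
Shadow price of lumber = 7.

7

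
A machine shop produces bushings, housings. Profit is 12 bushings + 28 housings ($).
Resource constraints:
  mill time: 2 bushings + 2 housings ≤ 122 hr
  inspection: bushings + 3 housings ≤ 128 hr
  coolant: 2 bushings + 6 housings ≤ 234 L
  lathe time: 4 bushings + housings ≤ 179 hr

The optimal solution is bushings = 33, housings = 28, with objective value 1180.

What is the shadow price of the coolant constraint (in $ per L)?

At the optimum: mill time uses 122 of 122 (binding); inspection uses 117 of 128 (slack = 11); coolant uses 234 of 234 (binding); lathe time uses 160 of 179 (slack = 19).
Since inspection, lathe time are not tight, their duals are 0.
From A_Bᵀ y = c: 2·y_mill time + 2·y_coolant = 12; 2·y_mill time + 6·y_coolant = 28.
This yields shadow prices y_mill time = 2, y_coolant = 4.
Shadow price of coolant = 4.

4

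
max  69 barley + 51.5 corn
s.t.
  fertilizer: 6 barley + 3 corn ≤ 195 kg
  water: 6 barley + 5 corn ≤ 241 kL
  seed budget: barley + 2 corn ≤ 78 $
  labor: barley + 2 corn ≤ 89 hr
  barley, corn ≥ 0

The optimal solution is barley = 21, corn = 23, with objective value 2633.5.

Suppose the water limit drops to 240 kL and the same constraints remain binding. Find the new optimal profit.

At the optimum: fertilizer uses 195 of 195 (binding); water uses 241 of 241 (binding); seed budget uses 67 of 78 (slack = 11); labor uses 67 of 89 (slack = 22).
By complementary slackness, y = 0 for the non-binding constraints.
The binding rows give the dual system: 6·y_fertilizer + 6·y_water = 69 and 3·y_fertilizer + 5·y_water = 51.5.
This yields shadow prices y_fertilizer = 3, y_water = 8.5.
Δz = y_water·Δb = 8.5 × (-1) = -8.5, so new z* = 2633.5 − 8.5 = 2625.

2625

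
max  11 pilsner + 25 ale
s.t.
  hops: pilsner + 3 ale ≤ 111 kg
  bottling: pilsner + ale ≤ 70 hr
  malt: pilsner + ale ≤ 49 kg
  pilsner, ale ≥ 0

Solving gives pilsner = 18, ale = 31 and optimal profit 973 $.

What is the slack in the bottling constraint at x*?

bottling used = 1·18 + 1·31 = 49; slack = 70 − 49 = 21.

21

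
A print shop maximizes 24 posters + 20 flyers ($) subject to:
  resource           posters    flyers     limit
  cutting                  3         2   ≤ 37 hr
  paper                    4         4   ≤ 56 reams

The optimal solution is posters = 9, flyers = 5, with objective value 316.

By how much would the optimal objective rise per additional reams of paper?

Both cutting and paper are binding at x*.
Dual feasibility on the basic columns requires 3·y_cutting + 4·y_paper = 24, 2·y_cutting + 4·y_paper = 20.
→ y_cutting = 4 and y_paper = 3.
Shadow price of paper = 3.

3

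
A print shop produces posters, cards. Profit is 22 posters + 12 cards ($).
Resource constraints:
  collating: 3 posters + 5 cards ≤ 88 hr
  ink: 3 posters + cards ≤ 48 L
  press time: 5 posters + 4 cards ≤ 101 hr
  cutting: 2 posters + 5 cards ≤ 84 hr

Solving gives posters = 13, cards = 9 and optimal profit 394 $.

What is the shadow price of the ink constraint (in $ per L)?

Check each constraint at x*: collating 84/88 (slack 4); ink 48/48 (tight); press time 101/101 (tight); cutting 71/84 (slack 13).
Slack constraints have shadow price 0 (complementary slackness).
From A_Bᵀ y = c: 3·y_ink + 5·y_press time = 22; 1·y_ink + 4·y_press time = 12.
→ y_ink = 4 and y_press time = 2.
Shadow price of ink = 4.

4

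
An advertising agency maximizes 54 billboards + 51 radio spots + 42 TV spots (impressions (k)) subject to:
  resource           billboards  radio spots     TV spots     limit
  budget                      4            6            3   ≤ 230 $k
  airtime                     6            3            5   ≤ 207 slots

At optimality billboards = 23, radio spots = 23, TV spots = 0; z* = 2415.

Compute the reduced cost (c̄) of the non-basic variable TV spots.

-1

Both budget and airtime are binding at x*.
Dual feasibility on the basic columns requires 4·y_budget + 6·y_airtime = 54, 6·y_budget + 3·y_airtime = 51.
→ y_budget = 6 and y_airtime = 5.
Reduced cost of TV spots: c₃ − yᵀa₃ = 42 − (6·3 + 5·5) = 42 − 43 = -1.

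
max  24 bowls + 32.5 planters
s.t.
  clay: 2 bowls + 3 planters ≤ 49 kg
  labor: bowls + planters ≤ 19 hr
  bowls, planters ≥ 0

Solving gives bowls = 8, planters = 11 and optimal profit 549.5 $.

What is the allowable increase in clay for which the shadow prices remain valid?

8

Binding constraints: clay, labor. The basis is B = [[2,3],[1,1]] with det -1.
Per unit increase in clay, x* moves by d = (-1, 1).
The basis stays optimal until bowls reaches 0; allowable increase = 8 kg.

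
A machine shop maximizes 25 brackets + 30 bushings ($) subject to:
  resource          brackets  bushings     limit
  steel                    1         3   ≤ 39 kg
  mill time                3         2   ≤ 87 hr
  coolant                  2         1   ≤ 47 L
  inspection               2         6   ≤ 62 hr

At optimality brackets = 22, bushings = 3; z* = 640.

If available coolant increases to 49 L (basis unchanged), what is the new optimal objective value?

658

Check each constraint at x*: steel 31/39 (slack 8); mill time 72/87 (slack 15); coolant 47/47 (tight); inspection 62/62 (tight).
By complementary slackness, y = 0 for the non-binding constraints.
From A_Bᵀ y = c: 2·y_coolant + 2·y_inspection = 25; 1·y_coolant + 6·y_inspection = 30.
→ y_coolant = 9 and y_inspection = 3.5.
Δz = y_coolant·Δb = 9 × (2) = 18, so new z* = 640 + 18 = 658.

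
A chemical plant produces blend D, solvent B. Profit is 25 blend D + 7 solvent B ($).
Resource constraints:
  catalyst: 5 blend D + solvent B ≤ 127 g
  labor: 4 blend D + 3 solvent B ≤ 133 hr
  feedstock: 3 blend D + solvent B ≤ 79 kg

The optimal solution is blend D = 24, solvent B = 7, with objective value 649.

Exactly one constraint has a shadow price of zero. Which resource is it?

catalyst: 127/127 (binding)
labor: 117/133 (slack 16)
feedstock: 79/79 (binding)
By complementary slackness, a constraint with positive slack has shadow price 0 → labor.

labor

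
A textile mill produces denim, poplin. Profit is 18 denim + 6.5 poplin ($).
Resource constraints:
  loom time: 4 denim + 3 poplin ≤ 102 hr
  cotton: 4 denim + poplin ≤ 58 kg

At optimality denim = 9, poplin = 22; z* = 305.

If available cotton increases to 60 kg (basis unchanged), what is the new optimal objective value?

312

Check each constraint at x*: loom time 102/102 (tight); cotton 58/58 (tight).
From A_Bᵀ y = c: 4·y_loom time + 4·y_cotton = 18; 3·y_loom time + 1·y_cotton = 6.5.
This yields shadow prices y_loom time = 1, y_cotton = 3.5.
Δz = y_cotton·Δb = 3.5 × (2) = 7, so new z* = 305 + 7 = 312.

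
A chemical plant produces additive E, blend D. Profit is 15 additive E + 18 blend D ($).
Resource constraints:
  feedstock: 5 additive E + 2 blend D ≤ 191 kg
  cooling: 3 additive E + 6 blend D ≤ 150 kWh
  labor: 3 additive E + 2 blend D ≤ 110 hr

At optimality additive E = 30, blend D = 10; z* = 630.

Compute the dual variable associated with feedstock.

0

Binding: cooling and labor. Non-binding: feedstock (21 unused).
Since feedstock is not tight, its dual is 0.
The binding rows give the dual system: 3·y_cooling + 3·y_labor = 15 and 6·y_cooling + 2·y_labor = 18.
→ y_cooling = 2 and y_labor = 3.
Shadow price of feedstock = 0.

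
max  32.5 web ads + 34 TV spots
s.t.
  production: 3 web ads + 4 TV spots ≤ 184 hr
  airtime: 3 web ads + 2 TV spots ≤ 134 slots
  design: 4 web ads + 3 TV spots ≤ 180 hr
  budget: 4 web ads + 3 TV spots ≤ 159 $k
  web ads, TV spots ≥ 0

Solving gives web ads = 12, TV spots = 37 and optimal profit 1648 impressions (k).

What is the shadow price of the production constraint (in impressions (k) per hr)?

5.5

At the optimum: production uses 184 of 184 (binding); airtime uses 110 of 134 (slack = 24); design uses 159 of 180 (slack = 21); budget uses 159 of 159 (binding).
Slack constraints have shadow price 0 (complementary slackness).
From A_Bᵀ y = c: 3·y_production + 4·y_budget = 32.5; 4·y_production + 3·y_budget = 34.
This yields shadow prices y_production = 5.5, y_budget = 4.
Shadow price of production = 5.5.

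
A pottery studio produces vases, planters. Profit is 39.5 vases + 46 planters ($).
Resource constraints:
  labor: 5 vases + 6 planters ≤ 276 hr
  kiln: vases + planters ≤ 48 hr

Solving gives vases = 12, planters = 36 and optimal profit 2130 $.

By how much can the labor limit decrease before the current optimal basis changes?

36

Binding constraints: labor, kiln. The basis is B = [[5,6],[1,1]] with det -1.
Per unit decrease in labor, x* moves by d = (1, -1).
The basis stays optimal until planters reaches 0; allowable decrease = 36 hr.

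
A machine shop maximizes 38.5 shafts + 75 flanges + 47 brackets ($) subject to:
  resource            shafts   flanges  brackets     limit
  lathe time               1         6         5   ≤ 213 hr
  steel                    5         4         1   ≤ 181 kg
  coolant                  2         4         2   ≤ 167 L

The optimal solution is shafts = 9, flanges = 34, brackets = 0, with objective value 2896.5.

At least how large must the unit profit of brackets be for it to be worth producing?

48.5

Binding: lathe time and steel. Non-binding: coolant (13 unused).
Since coolant is not tight, its dual is 0.
From A_Bᵀ y = c: 1·y_lathe time + 5·y_steel = 38.5; 6·y_lathe time + 4·y_steel = 75.
→ y_lathe time = 8.5 and y_steel = 6.
brackets enters the basis when its profit ≥ yᵀa₃ = 8.5·5 + 6·1 = 48.5.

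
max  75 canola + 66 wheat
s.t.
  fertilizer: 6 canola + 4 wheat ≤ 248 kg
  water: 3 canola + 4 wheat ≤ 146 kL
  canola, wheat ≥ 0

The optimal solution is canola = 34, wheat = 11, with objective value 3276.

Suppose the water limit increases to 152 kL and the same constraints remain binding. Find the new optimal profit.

At the optimum: fertilizer uses 248 of 248 (binding); water uses 146 of 146 (binding).
Dual feasibility on the basic columns requires 6·y_fertilizer + 3·y_water = 75, 4·y_fertilizer + 4·y_water = 66.
This yields shadow prices y_fertilizer = 8.5, y_water = 8.
Δz = y_water·Δb = 8 × (6) = 48, so new z* = 3276 + 48 = 3324.

3324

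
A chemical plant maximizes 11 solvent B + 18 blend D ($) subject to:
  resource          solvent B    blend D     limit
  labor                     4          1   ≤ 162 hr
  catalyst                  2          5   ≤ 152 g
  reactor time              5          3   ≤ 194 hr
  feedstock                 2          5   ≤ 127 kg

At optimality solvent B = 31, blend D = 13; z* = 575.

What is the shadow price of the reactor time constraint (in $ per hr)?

Binding: reactor time and feedstock. Non-binding: labor (25 unused), catalyst (25 unused).
By complementary slackness, y = 0 for the non-binding constraints.
From A_Bᵀ y = c: 5·y_reactor time + 2·y_feedstock = 11; 3·y_reactor time + 5·y_feedstock = 18.
Solving: y_reactor time = 1, y_feedstock = 3.
Shadow price of reactor time = 1.

1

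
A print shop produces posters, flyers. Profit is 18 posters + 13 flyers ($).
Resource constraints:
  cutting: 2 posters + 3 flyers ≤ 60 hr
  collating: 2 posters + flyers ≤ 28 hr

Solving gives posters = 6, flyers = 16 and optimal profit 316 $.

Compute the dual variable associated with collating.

7

At the optimum: cutting uses 60 of 60 (binding); collating uses 28 of 28 (binding).
The binding rows give the dual system: 2·y_cutting + 2·y_collating = 18 and 3·y_cutting + 1·y_collating = 13.
Solving: y_cutting = 2, y_collating = 7.
Shadow price of collating = 7.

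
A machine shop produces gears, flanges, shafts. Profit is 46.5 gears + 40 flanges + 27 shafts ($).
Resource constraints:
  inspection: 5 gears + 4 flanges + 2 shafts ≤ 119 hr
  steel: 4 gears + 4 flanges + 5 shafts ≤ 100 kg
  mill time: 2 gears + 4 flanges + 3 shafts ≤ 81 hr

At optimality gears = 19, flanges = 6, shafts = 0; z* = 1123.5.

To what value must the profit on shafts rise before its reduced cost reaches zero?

30.5

Check each constraint at x*: inspection 119/119 (tight); steel 100/100 (tight); mill time 62/81 (slack 19).
By complementary slackness, y = 0 for the non-binding constraint.
From A_Bᵀ y = c: 5·y_inspection + 4·y_steel = 46.5; 4·y_inspection + 4·y_steel = 40.
→ y_inspection = 6.5 and y_steel = 3.5.
shafts enters the basis when its profit ≥ yᵀa₃ = 6.5·2 + 3.5·5 = 30.5.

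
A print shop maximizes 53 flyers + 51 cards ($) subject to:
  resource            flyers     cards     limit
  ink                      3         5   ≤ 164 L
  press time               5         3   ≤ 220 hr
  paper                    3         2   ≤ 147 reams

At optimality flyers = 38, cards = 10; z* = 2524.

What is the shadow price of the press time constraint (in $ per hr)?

Check each constraint at x*: ink 164/164 (tight); press time 220/220 (tight); paper 134/147 (slack 13).
Since paper is not tight, its dual is 0.
From A_Bᵀ y = c: 3·y_ink + 5·y_press time = 53; 5·y_ink + 3·y_press time = 51.
Solving: y_ink = 6, y_press time = 7.
Shadow price of press time = 7.

7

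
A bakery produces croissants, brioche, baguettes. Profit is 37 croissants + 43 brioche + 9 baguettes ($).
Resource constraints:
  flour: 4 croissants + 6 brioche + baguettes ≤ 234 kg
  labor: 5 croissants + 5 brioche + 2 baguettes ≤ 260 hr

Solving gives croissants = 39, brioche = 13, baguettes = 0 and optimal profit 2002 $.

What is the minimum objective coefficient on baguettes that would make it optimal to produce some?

13

At the optimum: flour uses 234 of 234 (binding); labor uses 260 of 260 (binding).
The binding rows give the dual system: 4·y_flour + 5·y_labor = 37 and 6·y_flour + 5·y_labor = 43.
Solving: y_flour = 3, y_labor = 5.
baguettes enters the basis when its profit ≥ yᵀa₃ = 3·1 + 5·2 = 13.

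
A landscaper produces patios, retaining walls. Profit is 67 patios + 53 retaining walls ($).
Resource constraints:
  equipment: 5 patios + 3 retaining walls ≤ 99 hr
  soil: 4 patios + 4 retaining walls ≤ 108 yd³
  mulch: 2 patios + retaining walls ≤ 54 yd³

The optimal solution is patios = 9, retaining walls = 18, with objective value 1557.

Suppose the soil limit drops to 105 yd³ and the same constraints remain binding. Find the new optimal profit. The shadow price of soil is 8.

1533

Δb = -3, so new z* = 1557 + (8)·(-3) = 1557 − 24 = 1533.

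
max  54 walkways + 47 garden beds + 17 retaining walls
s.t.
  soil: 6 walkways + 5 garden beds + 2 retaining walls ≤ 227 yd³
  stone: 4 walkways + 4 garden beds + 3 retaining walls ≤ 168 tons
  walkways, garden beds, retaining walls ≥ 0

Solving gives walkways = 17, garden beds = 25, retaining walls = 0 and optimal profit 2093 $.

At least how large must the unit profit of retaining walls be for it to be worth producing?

Both soil and stone are binding at x*.
From A_Bᵀ y = c: 6·y_soil + 4·y_stone = 54; 5·y_soil + 4·y_stone = 47.
Solving: y_soil = 7, y_stone = 3.
retaining walls enters the basis when its profit ≥ yᵀa₃ = 7·2 + 3·3 = 23.

23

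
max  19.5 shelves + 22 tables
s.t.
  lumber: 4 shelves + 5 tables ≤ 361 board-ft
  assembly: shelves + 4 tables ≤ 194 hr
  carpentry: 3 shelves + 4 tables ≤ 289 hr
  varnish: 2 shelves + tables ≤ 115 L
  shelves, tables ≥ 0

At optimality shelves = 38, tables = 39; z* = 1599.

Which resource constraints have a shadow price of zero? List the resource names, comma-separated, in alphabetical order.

carpentry, lumber

lumber: 347/361 (slack 14)
assembly: 194/194 (binding)
carpentry: 270/289 (slack 19)
varnish: 115/115 (binding)
By complementary slackness, a constraint with positive slack has shadow price 0 → carpentry, lumber.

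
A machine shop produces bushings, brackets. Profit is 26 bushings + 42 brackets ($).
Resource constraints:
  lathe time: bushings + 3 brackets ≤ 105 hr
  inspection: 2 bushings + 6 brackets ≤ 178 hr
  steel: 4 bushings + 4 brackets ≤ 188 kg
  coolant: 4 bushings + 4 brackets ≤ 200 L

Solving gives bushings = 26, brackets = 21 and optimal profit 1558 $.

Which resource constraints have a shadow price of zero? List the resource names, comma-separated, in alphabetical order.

lathe time: 89/105 (slack 16)
inspection: 178/178 (binding)
steel: 188/188 (binding)
coolant: 188/200 (slack 12)
By complementary slackness, a constraint with positive slack has shadow price 0 → coolant, lathe time.

coolant, lathe time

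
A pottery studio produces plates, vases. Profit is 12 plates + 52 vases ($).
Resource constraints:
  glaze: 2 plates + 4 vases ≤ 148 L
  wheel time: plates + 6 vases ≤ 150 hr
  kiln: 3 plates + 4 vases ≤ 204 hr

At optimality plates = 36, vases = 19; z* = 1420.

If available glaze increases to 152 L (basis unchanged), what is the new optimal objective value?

At the optimum: glaze uses 148 of 148 (binding); wheel time uses 150 of 150 (binding); kiln uses 184 of 204 (slack = 20).
Since kiln is not tight, its dual is 0.
From A_Bᵀ y = c: 2·y_glaze + 1·y_wheel time = 12; 4·y_glaze + 6·y_wheel time = 52.
→ y_glaze = 2.5 and y_wheel time = 7.
Δz = y_glaze·Δb = 2.5 × (4) = 10, so new z* = 1420 + 10 = 1430.

1430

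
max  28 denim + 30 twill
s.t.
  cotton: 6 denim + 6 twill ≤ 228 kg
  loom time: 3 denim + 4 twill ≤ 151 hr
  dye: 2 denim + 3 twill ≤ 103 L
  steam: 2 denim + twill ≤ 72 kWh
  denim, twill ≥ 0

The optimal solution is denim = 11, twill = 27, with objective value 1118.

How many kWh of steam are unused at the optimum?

23

steam used = 2·11 + 1·27 = 49; slack = 72 − 49 = 23.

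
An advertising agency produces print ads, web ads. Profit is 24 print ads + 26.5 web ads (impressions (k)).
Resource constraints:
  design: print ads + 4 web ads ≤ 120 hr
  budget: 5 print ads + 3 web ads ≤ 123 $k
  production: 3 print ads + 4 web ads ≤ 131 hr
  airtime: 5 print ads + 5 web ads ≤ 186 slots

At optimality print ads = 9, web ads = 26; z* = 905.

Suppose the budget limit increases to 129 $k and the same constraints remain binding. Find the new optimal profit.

914

Check each constraint at x*: design 113/120 (slack 7); budget 123/123 (tight); production 131/131 (tight); airtime 175/186 (slack 11).
By complementary slackness, y = 0 for the non-binding constraints.
Dual feasibility on the basic columns requires 5·y_budget + 3·y_production = 24, 3·y_budget + 4·y_production = 26.5.
Solving: y_budget = 1.5, y_production = 5.5.
Δz = y_budget·Δb = 1.5 × (6) = 9, so new z* = 905 + 9 = 914.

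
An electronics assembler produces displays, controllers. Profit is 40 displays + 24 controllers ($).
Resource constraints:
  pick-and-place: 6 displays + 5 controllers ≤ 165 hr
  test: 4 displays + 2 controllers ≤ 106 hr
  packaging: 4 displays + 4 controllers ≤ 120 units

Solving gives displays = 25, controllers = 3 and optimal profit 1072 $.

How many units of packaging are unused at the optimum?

8

packaging used = 4·25 + 4·3 = 112; slack = 120 − 112 = 8.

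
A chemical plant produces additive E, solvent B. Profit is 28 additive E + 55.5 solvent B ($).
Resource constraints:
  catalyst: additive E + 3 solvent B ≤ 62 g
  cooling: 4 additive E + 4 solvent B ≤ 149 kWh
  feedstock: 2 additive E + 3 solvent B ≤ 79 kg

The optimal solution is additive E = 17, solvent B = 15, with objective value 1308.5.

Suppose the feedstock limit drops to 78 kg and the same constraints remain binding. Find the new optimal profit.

Binding: catalyst and feedstock. Non-binding: cooling (21 unused).
Since cooling is not tight, its dual is 0.
From A_Bᵀ y = c: 1·y_catalyst + 2·y_feedstock = 28; 3·y_catalyst + 3·y_feedstock = 55.5.
This yields shadow prices y_catalyst = 9, y_feedstock = 9.5.
Δz = y_feedstock·Δb = 9.5 × (-1) = -9.5, so new z* = 1308.5 − 9.5 = 1299.

1299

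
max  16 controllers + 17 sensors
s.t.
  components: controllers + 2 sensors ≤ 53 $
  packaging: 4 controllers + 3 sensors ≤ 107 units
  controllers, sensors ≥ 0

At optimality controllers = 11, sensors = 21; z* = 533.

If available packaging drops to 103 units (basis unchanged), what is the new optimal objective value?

521

Check each constraint at x*: components 53/53 (tight); packaging 107/107 (tight).
From A_Bᵀ y = c: 1·y_components + 4·y_packaging = 16; 2·y_components + 3·y_packaging = 17.
Solving: y_components = 4, y_packaging = 3.
Δz = y_packaging·Δb = 3 × (-4) = -12, so new z* = 533 − 12 = 521.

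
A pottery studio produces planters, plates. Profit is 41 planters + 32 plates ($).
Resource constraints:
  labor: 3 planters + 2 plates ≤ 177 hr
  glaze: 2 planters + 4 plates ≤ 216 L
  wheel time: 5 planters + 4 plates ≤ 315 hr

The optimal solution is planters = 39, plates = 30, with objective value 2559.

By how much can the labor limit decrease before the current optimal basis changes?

3

Binding constraints: labor, wheel time. The basis is B = [[3,2],[5,4]] with det 2.
Per unit decrease in labor, x* moves by d = (-2, 2.5).
The basis stays optimal until glaze becomes binding; allowable decrease = 3 hr.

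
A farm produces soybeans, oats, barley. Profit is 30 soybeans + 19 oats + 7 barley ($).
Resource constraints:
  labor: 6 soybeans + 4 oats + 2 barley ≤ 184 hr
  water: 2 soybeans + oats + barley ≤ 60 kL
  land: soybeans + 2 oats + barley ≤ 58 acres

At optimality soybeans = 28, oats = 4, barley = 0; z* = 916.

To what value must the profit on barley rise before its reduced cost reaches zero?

11

At the optimum: labor uses 184 of 184 (binding); water uses 60 of 60 (binding); land uses 36 of 58 (slack = 22).
By complementary slackness, y = 0 for the non-binding constraint.
From A_Bᵀ y = c: 6·y_labor + 2·y_water = 30; 4·y_labor + 1·y_water = 19.
Solving: y_labor = 4, y_water = 3.
barley enters the basis when its profit ≥ yᵀa₃ = 4·2 + 3·1 = 11.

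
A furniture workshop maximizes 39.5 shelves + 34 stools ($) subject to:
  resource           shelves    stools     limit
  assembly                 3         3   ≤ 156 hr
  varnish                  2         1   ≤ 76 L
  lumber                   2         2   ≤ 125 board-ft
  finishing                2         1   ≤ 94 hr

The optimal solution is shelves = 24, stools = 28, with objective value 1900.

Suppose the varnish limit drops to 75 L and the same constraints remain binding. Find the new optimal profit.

1894.5

At the optimum: assembly uses 156 of 156 (binding); varnish uses 76 of 76 (binding); lumber uses 104 of 125 (slack = 21); finishing uses 76 of 94 (slack = 18).
Slack constraints have shadow price 0 (complementary slackness).
The binding rows give the dual system: 3·y_assembly + 2·y_varnish = 39.5 and 3·y_assembly + 1·y_varnish = 34.
→ y_assembly = 9.5 and y_varnish = 5.5.
Δz = y_varnish·Δb = 5.5 × (-1) = -5.5, so new z* = 1900 − 5.5 = 1894.5.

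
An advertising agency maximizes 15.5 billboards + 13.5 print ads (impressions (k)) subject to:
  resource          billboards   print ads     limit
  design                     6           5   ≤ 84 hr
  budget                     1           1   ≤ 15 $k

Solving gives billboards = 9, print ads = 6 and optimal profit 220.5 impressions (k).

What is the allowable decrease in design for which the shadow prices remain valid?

9

Binding constraints: design, budget. The basis is B = [[6,5],[1,1]] with det 1.
Per unit decrease in design, x* moves by d = (-1, 1).
The basis stays optimal until billboards reaches 0; allowable decrease = 9 hr.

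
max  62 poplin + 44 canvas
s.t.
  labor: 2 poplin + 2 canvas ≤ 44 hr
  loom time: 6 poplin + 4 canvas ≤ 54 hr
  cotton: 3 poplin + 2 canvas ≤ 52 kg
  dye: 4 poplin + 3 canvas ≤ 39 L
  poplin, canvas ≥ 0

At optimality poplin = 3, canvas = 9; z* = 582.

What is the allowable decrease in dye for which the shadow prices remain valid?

3

Binding constraints: loom time, dye. The basis is B = [[6,4],[4,3]] with det 2.
Per unit decrease in dye, x* moves by d = (2, -3).
The basis stays optimal until canvas reaches 0; allowable decrease = 3 L.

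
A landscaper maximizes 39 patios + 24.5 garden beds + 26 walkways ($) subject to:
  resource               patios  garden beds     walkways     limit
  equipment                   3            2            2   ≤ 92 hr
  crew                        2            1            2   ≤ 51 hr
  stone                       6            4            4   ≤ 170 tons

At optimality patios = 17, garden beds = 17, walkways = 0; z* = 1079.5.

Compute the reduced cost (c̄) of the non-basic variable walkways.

At the optimum: equipment uses 85 of 92 (slack = 7); crew uses 51 of 51 (binding); stone uses 170 of 170 (binding).
Since equipment is not tight, its dual is 0.
From A_Bᵀ y = c: 2·y_crew + 6·y_stone = 39; 1·y_crew + 4·y_stone = 24.5.
Solving: y_crew = 4.5, y_stone = 5.
Reduced cost of walkways: c₃ − yᵀa₃ = 26 − (4.5·2 + 5·4) = 26 − 29 = -3.

-3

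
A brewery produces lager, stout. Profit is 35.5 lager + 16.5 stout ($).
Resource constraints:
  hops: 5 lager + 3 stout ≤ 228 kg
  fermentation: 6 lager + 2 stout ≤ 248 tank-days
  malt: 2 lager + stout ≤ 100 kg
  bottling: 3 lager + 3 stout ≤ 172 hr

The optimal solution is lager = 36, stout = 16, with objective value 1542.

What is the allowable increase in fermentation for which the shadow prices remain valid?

Binding constraints: hops, fermentation. The basis is B = [[5,3],[6,2]] with det -8.
Per unit increase in fermentation, x* moves by d = (0.375, -0.625).
The basis stays optimal until stout reaches 0; allowable increase = 25.6 tank-days.

25.6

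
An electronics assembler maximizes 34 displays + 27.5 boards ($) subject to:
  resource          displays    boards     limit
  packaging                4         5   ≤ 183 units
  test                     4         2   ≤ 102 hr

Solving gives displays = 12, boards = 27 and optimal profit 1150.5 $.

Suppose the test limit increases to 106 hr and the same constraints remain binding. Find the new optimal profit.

At the optimum: packaging uses 183 of 183 (binding); test uses 102 of 102 (binding).
Dual feasibility on the basic columns requires 4·y_packaging + 4·y_test = 34, 5·y_packaging + 2·y_test = 27.5.
Solving: y_packaging = 3.5, y_test = 5.
Δz = y_test·Δb = 5 × (4) = 20, so new z* = 1150.5 + 20 = 1170.5.

1170.5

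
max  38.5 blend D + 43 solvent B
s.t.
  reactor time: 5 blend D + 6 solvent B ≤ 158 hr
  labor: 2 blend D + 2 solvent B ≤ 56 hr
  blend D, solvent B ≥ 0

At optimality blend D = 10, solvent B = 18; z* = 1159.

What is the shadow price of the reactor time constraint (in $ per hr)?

Both reactor time and labor are binding at x*.
From A_Bᵀ y = c: 5·y_reactor time + 2·y_labor = 38.5; 6·y_reactor time + 2·y_labor = 43.
Solving: y_reactor time = 4.5, y_labor = 8.
Shadow price of reactor time = 4.5.

4.5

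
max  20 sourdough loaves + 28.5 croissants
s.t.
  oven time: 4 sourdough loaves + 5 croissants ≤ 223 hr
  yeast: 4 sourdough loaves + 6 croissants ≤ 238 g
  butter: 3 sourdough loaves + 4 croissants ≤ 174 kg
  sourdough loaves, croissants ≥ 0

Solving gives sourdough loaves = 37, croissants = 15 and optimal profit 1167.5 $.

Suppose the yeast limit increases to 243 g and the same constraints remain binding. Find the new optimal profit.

Binding: oven time and yeast. Non-binding: butter (3 unused).
Since butter is not tight, its dual is 0.
The binding rows give the dual system: 4·y_oven time + 4·y_yeast = 20 and 5·y_oven time + 6·y_yeast = 28.5.
→ y_oven time = 1.5 and y_yeast = 3.5.
Δz = y_yeast·Δb = 3.5 × (5) = 17.5, so new z* = 1167.5 + 17.5 = 1185.

1185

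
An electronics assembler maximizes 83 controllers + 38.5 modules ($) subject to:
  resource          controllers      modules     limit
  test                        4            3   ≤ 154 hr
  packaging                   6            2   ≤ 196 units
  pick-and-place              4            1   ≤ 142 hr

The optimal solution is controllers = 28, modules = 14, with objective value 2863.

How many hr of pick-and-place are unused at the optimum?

16

pick-and-place used = 4·28 + 1·14 = 126; slack = 142 − 126 = 16.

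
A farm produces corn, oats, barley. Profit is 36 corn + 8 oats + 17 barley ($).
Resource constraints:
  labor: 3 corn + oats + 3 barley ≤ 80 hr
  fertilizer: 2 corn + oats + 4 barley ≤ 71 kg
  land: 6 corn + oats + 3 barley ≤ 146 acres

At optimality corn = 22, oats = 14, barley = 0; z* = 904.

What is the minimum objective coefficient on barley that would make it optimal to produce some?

At the optimum: labor uses 80 of 80 (binding); fertilizer uses 58 of 71 (slack = 13); land uses 146 of 146 (binding).
By complementary slackness, y = 0 for the non-binding constraint.
Dual feasibility on the basic columns requires 3·y_labor + 6·y_land = 36, 1·y_labor + 1·y_land = 8.
This yields shadow prices y_labor = 4, y_land = 4.
barley enters the basis when its profit ≥ yᵀa₃ = 4·3 + 4·3 = 24.

24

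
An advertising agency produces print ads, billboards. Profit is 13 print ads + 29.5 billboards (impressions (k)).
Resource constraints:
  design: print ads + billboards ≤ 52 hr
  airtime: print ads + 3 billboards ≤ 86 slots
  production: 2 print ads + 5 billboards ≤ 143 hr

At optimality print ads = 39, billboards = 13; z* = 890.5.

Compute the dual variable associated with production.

5.5

Binding: design and production. Non-binding: airtime (8 unused).
By complementary slackness, y = 0 for the non-binding constraint.
The binding rows give the dual system: 1·y_design + 2·y_production = 13 and 1·y_design + 5·y_production = 29.5.
This yields shadow prices y_design = 2, y_production = 5.5.
Shadow price of production = 5.5.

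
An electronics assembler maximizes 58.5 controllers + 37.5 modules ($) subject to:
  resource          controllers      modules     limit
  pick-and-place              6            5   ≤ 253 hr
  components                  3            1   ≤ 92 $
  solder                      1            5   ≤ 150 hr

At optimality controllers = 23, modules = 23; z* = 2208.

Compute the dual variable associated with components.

At the optimum: pick-and-place uses 253 of 253 (binding); components uses 92 of 92 (binding); solder uses 138 of 150 (slack = 12).
By complementary slackness, y = 0 for the non-binding constraint.
From A_Bᵀ y = c: 6·y_pick-and-place + 3·y_components = 58.5; 5·y_pick-and-place + 1·y_components = 37.5.
Solving: y_pick-and-place = 6, y_components = 7.5.
Shadow price of components = 7.5.

7.5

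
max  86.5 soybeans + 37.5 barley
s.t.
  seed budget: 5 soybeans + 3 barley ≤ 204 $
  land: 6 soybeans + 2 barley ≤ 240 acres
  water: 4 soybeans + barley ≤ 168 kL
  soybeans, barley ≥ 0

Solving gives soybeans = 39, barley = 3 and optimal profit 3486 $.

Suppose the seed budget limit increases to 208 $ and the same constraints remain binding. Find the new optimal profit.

3512

Check each constraint at x*: seed budget 204/204 (tight); land 240/240 (tight); water 159/168 (slack 9).
Slack constraints have shadow price 0 (complementary slackness).
Dual feasibility on the basic columns requires 5·y_seed budget + 6·y_land = 86.5, 3·y_seed budget + 2·y_land = 37.5.
→ y_seed budget = 6.5 and y_land = 9.
Δz = y_seed budget·Δb = 6.5 × (4) = 26, so new z* = 3486 + 26 = 3512.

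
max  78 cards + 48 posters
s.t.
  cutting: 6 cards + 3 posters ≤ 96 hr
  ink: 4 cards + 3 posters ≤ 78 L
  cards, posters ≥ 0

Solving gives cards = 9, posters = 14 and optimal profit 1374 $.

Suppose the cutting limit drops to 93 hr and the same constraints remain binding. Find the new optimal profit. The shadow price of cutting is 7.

1353

Δb = -3, so new z* = 1374 + (7)·(-3) = 1374 − 21 = 1353.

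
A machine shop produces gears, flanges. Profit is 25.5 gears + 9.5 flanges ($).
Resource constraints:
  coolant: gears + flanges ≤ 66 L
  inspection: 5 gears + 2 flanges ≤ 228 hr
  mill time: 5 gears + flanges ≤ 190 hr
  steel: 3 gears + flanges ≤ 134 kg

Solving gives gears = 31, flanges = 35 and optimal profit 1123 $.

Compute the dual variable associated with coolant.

Binding: coolant and mill time. Non-binding: inspection (3 unused), steel (6 unused).
Slack constraints have shadow price 0 (complementary slackness).
From A_Bᵀ y = c: 1·y_coolant + 5·y_mill time = 25.5; 1·y_coolant + 1·y_mill time = 9.5.
This yields shadow prices y_coolant = 5.5, y_mill time = 4.
Shadow price of coolant = 5.5.

5.5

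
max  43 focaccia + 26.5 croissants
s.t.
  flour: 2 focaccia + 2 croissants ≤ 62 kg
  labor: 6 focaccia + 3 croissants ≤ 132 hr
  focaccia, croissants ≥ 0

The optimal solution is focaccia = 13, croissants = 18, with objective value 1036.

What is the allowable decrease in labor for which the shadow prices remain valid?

39

Binding constraints: flour, labor. The basis is B = [[2,2],[6,3]] with det -6.
Per unit decrease in labor, x* moves by d = (-0.3333, 0.3333).
The basis stays optimal until focaccia reaches 0; allowable decrease = 39 hr.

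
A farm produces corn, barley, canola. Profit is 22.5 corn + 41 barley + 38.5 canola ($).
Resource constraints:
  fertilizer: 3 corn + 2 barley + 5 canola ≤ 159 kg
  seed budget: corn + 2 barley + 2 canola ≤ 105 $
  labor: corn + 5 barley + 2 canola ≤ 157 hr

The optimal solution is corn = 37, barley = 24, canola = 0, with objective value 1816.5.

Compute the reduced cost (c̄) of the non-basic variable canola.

Binding: fertilizer and labor. Non-binding: seed budget (20 unused).
Slack constraints have shadow price 0 (complementary slackness).
Dual feasibility on the basic columns requires 3·y_fertilizer + 1·y_labor = 22.5, 2·y_fertilizer + 5·y_labor = 41.
→ y_fertilizer = 5.5 and y_labor = 6.
Reduced cost of canola: c₃ − yᵀa₃ = 38.5 − (5.5·5 + 6·2) = 38.5 − 39.5 = -1.

-1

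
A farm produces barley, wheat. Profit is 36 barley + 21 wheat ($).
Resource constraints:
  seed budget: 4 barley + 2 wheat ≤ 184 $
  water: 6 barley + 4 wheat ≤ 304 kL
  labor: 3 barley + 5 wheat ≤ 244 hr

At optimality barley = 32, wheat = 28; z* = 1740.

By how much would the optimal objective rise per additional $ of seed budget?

4.5

Check each constraint at x*: seed budget 184/184 (tight); water 304/304 (tight); labor 236/244 (slack 8).
Since labor is not tight, its dual is 0.
The binding rows give the dual system: 4·y_seed budget + 6·y_water = 36 and 2·y_seed budget + 4·y_water = 21.
Solving: y_seed budget = 4.5, y_water = 3.
Shadow price of seed budget = 4.5.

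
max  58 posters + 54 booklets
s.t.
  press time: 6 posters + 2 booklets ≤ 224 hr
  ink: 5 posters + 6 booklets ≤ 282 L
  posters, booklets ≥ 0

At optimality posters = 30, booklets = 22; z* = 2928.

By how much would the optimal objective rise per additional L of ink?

8

Both press time and ink are binding at x*.
From A_Bᵀ y = c: 6·y_press time + 5·y_ink = 58; 2·y_press time + 6·y_ink = 54.
This yields shadow prices y_press time = 3, y_ink = 8.
Shadow price of ink = 8.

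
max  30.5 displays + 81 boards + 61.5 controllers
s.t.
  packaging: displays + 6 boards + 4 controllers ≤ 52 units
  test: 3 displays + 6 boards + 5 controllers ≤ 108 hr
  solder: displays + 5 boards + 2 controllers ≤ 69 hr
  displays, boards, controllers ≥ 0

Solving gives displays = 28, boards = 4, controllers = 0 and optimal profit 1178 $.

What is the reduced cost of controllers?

Binding: packaging and test. Non-binding: solder (21 unused).
By complementary slackness, y = 0 for the non-binding constraint.
Dual feasibility on the basic columns requires 1·y_packaging + 3·y_test = 30.5, 6·y_packaging + 6·y_test = 81.
→ y_packaging = 5 and y_test = 8.5.
Reduced cost of controllers: c₃ − yᵀa₃ = 61.5 − (5·4 + 8.5·5) = 61.5 − 62.5 = -1.

-1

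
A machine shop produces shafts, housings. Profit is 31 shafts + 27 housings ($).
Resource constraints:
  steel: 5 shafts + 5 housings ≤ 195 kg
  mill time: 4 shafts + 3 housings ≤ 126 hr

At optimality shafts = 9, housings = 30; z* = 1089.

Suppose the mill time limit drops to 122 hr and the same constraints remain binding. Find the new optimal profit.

1073

Both steel and mill time are binding at x*.
The binding rows give the dual system: 5·y_steel + 4·y_mill time = 31 and 5·y_steel + 3·y_mill time = 27.
This yields shadow prices y_steel = 3, y_mill time = 4.
Δz = y_mill time·Δb = 4 × (-4) = -16, so new z* = 1089 − 16 = 1073.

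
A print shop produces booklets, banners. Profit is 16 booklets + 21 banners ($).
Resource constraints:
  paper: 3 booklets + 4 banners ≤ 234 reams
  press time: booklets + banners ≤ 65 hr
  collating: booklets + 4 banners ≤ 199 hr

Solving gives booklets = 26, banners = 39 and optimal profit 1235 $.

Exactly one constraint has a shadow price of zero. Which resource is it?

paper: 234/234 (binding)
press time: 65/65 (binding)
collating: 182/199 (slack 17)
By complementary slackness, a constraint with positive slack has shadow price 0 → collating.

collating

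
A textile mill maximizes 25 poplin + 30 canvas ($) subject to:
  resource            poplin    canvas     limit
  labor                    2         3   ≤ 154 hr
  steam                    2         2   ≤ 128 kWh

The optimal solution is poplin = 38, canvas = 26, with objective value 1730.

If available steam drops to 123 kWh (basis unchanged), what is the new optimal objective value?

At the optimum: labor uses 154 of 154 (binding); steam uses 128 of 128 (binding).
The binding rows give the dual system: 2·y_labor + 2·y_steam = 25 and 3·y_labor + 2·y_steam = 30.
This yields shadow prices y_labor = 5, y_steam = 7.5.
Δz = y_steam·Δb = 7.5 × (-5) = -37.5, so new z* = 1730 − 37.5 = 1692.5.

1692.5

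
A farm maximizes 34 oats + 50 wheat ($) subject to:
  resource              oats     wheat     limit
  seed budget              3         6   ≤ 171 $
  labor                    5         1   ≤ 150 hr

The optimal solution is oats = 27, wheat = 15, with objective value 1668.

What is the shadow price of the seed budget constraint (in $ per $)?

At the optimum: seed budget uses 171 of 171 (binding); labor uses 150 of 150 (binding).
Dual feasibility on the basic columns requires 3·y_seed budget + 5·y_labor = 34, 6·y_seed budget + 1·y_labor = 50.
Solving: y_seed budget = 8, y_labor = 2.
Shadow price of seed budget = 8.

8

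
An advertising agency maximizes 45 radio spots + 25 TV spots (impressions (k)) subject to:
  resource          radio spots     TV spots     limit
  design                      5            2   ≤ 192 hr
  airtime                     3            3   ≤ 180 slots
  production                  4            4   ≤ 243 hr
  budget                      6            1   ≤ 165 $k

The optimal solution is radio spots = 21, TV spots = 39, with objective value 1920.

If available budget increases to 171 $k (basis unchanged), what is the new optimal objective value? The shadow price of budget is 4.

Δb = 6, so new z* = 1920 + (4)·(6) = 1920 + 24 = 1944.

1944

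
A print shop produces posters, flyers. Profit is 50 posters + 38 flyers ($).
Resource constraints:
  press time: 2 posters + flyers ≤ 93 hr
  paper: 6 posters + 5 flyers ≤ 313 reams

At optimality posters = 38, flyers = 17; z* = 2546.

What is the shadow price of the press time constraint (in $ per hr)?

5.5

Both press time and paper are binding at x*.
From A_Bᵀ y = c: 2·y_press time + 6·y_paper = 50; 1·y_press time + 5·y_paper = 38.
Solving: y_press time = 5.5, y_paper = 6.5.
Shadow price of press time = 5.5.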